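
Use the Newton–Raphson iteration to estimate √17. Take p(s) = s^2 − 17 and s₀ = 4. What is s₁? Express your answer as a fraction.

p'(s) = 2s.
p(4) = −1, p'(4) = 8, so s₁ = 4 − (−1)/8 = 33/8.

33/8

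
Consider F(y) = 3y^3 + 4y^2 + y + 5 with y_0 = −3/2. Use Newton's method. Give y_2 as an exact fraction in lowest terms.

−1275715/745698

F'(y) = 9y^2 + 8y + 1.
F(−3/2) = 19/8, F'(−3/2) = 37/4, so y_1 = (−3/2) − (19/8)/(37/4) = −65/37.
F(−65/37) = −34295/50653, F'(−65/37) = 20154/1369, so y_2 = (−65/37) − (−34295/50653)/(20154/1369) = −1275715/745698.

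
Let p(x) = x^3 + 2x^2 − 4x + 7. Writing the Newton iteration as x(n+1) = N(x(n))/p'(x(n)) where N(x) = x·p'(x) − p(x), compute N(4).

153

p'(x) = 3x^2 + 4x − 4.
N(x) = x·p'(x) − p(x) = x·(3x^2 + 4x − 4) − (x^3 + 2x^2 − 4x + 7) = 2x^3 + 2x^2 − 7.
N(4) = 153.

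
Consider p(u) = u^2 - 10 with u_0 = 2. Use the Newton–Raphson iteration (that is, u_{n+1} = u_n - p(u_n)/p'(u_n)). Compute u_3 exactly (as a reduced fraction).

15761/4984

p'(u) = 2u.
p(2) = -6, p'(2) = 4, so u_1 = 2 - (-6)/4 = 7/2.
p(7/2) = 9/4, p'(7/2) = 7, so u_2 = (7/2) - (9/4)/7 = 89/28.
p(89/28) = 81/784, p'(89/28) = 89/14, so u_3 = (89/28) - (81/784)/(89/14) = 15761/4984.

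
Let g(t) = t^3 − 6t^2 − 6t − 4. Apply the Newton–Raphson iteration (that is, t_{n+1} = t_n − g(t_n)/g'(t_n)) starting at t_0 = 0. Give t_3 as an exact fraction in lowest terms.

g'(t) = 3t^2 − 12t − 6.
g(0) = −4, g'(0) = −6, so t_1 = 0 − (−4)/(−6) = −2/3.
g(−2/3) = −80/27, g'(−2/3) = 10/3, so t_2 = (−2/3) − (−80/27)/(10/3) = 2/9.
g(2/9) = −4096/729, g'(2/9) = −230/27, so t_3 = (2/9) − (−4096/729)/(−230/27) = −1358/3105.

−1358/3105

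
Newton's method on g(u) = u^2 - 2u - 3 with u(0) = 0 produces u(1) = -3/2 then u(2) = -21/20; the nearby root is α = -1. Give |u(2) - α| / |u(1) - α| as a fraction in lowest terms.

1/10

u(1) - α = -3/2 - (-1) = -3/2 + 1 = -1/2, so |u(1) - α| = 1/2.
u(2) - α = -21/20 - (-1) = -21/20 + 1 = -1/20, so |u(2) - α| = 1/20.
Ratio = (1/20) / (1/2) = 1/10.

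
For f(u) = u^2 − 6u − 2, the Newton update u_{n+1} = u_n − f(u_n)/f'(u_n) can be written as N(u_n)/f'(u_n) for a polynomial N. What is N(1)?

f'(u) = 2u − 6.
N(u) = u·f'(u) − f(u) = u·(2u − 6) − (u^2 − 6u − 2) = u^2 + 2.
N(1) = 3.

3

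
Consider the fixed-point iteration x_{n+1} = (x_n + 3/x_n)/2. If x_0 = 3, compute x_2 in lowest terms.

x_1 = (3 + 3/3)/2 = 2.
x_2 = (2 + 3/2)/2 = 7/4.

7/4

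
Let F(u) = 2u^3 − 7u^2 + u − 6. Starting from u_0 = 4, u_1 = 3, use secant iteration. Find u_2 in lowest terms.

F(4) = 14, F(3) = −12. u_2 = 3 − (−12)·(3 − 4)/((−12) − 14) = 45/13.

45/13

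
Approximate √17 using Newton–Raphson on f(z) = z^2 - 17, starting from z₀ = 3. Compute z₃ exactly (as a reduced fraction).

f'(z) = 2z.
f(3) = -8, f'(3) = 6, so z₁ = 3 - (-8)/6 = 13/3.
f(13/3) = 16/9, f'(13/3) = 26/3, so z₂ = (13/3) - (16/9)/(26/3) = 161/39.
f(161/39) = 64/1521, f'(161/39) = 322/39, so z₃ = (161/39) - (64/1521)/(322/39) = 25889/6279.

25889/6279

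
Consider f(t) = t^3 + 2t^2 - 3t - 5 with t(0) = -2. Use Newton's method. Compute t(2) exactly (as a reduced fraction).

-31/12

f'(t) = 3t^2 + 4t - 3.
f(-2) = 1, f'(-2) = 1, so t(1) = (-2) - 1/1 = -3.
f(-3) = -5, f'(-3) = 12, so t(2) = (-3) - (-5)/12 = -31/12.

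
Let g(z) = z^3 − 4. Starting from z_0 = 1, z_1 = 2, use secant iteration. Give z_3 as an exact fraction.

g(1) = −3, g(2) = 4. z_2 = 2 − 4·(2 − 1)/(4 − (−3)) = 10/7.
g(2) = 4, g(10/7) = −372/343. z_3 = (10/7) − (−372/343)·((10/7) − 2)/((−372/343) − 4) = 169/109.

169/109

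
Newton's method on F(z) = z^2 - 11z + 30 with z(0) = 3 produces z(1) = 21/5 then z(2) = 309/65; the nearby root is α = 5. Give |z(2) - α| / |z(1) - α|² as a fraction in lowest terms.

5/13

z(1) - α = 21/5 - 5 = -4/5, so |z(1) - α| = 4/5.
z(2) - α = 309/65 - 5 = -16/65, so |z(2) - α| = 16/65.
|z(1) - α|² = 16/25.
Ratio = (16/65) / (16/25) = 5/13.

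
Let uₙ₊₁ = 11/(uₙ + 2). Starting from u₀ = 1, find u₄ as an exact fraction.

737/321

u₁ = 11/(1 + 2) = 11/3.
u₂ = 11/(11/3 + 2) = 33/17.
u₃ = 11/(33/17 + 2) = 187/67.
u₄ = 11/(187/67 + 2) = 737/321.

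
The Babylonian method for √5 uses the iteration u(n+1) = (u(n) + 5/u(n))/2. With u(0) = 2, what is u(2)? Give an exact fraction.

161/72

u(1) = (2 + 5/2)/2 = 9/4.
u(2) = (9/4 + 5/(9/4))/2 = 161/72.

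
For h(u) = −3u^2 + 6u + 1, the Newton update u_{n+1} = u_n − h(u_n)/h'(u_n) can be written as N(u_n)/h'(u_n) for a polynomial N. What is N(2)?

−13

h'(u) = −6u + 6.
N(u) = u·h'(u) − h(u) = u·(−6u + 6) − (−3u^2 + 6u + 1) = −3u^2 − 1.
N(2) = −13.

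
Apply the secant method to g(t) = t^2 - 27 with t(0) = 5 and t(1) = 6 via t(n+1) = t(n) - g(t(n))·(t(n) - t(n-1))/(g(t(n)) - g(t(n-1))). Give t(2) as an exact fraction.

57/11

g(5) = -2, g(6) = 9. t(2) = 6 - 9·(6 - 5)/(9 - (-2)) = 57/11.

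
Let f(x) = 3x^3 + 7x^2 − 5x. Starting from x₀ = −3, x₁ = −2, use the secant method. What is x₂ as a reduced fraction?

f(−3) = −3, f(−2) = 14. x₂ = (−2) − 14·((−2) − (−3))/(14 − (−3)) = −48/17.

−48/17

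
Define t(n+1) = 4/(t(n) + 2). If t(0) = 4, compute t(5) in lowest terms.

11/9

t(1) = 4/(4 + 2) = 2/3.
t(2) = 4/(2/3 + 2) = 3/2.
t(3) = 4/(3/2 + 2) = 8/7.
t(4) = 4/(8/7 + 2) = 14/11.
t(5) = 4/(14/11 + 2) = 11/9.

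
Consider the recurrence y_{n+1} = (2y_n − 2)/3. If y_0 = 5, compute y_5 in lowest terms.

−262/243

y_1 = (2·5 − 2)/3 = 8/3.
y_2 = (2·(8/3) − 2)/3 = 10/9.
y_3 = (2·(10/9) − 2)/3 = 2/27.
y_4 = (2·(2/27) − 2)/3 = −50/81.
y_5 = (2·(−50/81) − 2)/3 = −262/243.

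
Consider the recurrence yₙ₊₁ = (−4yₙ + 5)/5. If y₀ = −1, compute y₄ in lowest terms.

y₁ = (−4·(−1) + 5)/5 = 9/5.
y₂ = (−4·(9/5) + 5)/5 = −11/25.
y₃ = (−4·(−11/25) + 5)/5 = 169/125.
y₄ = (−4·(169/125) + 5)/5 = −51/625.

−51/625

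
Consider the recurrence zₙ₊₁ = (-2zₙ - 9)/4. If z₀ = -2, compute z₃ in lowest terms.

-23/16

z₁ = (-2·(-2) - 9)/4 = -5/4.
z₂ = (-2·(-5/4) - 9)/4 = -13/8.
z₃ = (-2·(-13/8) - 9)/4 = -23/16.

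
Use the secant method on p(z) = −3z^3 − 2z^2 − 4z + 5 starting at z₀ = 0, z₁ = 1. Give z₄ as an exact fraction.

p(0) = 5, p(1) = −4. z₂ = 1 − (−4)·(1 − 0)/((−4) − 5) = 5/9.
p(1) = −4, p(5/9) = 400/243. z₃ = (5/9) − (400/243)·((5/9) − 1)/((400/243) − (−4)) = 235/343.
p(5/9) = 400/243, p(235/343) = 14360000/40353607. z₄ = (235/343) − (14360000/40353607)·((235/343) − (5/9))/((14360000/40353607) − (400/243)) = 22801015/31629907.

22801015/31629907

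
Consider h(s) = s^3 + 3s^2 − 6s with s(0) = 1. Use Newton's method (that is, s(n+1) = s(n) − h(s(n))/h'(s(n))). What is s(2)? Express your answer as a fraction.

475/333

h'(s) = 3s^2 + 6s − 6.
h(1) = −2, h'(1) = 3, so s(1) = 1 − (−2)/3 = 5/3.
h(5/3) = 80/27, h'(5/3) = 37/3, so s(2) = (5/3) − (80/27)/(37/3) = 475/333.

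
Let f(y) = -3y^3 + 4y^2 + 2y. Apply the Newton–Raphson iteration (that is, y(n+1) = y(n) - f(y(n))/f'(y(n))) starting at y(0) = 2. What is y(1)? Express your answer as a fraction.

f'(y) = -9y^2 + 8y + 2.
f(2) = -4, f'(2) = -18, so y(1) = 2 - (-4)/(-18) = 16/9.

16/9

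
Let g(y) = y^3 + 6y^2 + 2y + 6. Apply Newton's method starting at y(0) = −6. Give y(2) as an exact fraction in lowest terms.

g'(y) = 3y^2 + 12y + 2.
g(−6) = −6, g'(−6) = 38, so y(1) = (−6) − (−6)/38 = −111/19.
g(−111/19) = −2025/6859, g'(−111/19) = 12377/361, so y(2) = (−111/19) − (−2025/6859)/(12377/361) = −1371822/235163.

−1371822/235163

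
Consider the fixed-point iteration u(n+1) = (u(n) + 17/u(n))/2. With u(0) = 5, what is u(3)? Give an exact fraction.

u(1) = (5 + 17/5)/2 = 21/5.
u(2) = (21/5 + 17/(21/5))/2 = 433/105.
u(3) = (433/105 + 17/(433/105))/2 = 187457/45465.

187457/45465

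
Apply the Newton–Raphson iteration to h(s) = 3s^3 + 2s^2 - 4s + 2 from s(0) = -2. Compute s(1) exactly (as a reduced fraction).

-7/4

h'(s) = 9s^2 + 4s - 4.
h(-2) = -6, h'(-2) = 24, so s(1) = (-2) - (-6)/24 = -7/4.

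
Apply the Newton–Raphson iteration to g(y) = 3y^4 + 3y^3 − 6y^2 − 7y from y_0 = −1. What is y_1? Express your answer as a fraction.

g'(y) = 12y^3 + 9y^2 − 12y − 7.
g(−1) = 1, g'(−1) = 2, so y_1 = (−1) − 1/2 = −3/2.

−3/2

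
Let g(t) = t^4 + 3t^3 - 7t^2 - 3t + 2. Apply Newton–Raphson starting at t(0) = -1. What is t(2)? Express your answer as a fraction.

-1925/2784

g'(t) = 4t^3 + 9t^2 - 14t - 3.
g(-1) = -4, g'(-1) = 16, so t(1) = (-1) - (-4)/16 = -3/4.
g(-3/4) = -163/256, g'(-3/4) = 87/8, so t(2) = (-3/4) - (-163/256)/(87/8) = -1925/2784.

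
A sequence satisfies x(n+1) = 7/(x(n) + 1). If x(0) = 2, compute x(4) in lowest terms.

217/101

x(1) = 7/(2 + 1) = 7/3.
x(2) = 7/(7/3 + 1) = 21/10.
x(3) = 7/(21/10 + 1) = 70/31.
x(4) = 7/(70/31 + 1) = 217/101.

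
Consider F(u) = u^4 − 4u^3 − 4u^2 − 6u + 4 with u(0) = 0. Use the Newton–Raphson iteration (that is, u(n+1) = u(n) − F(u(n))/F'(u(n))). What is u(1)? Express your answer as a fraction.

2/3

F'(u) = 4u^3 − 12u^2 − 8u − 6.
F(0) = 4, F'(0) = −6, so u(1) = 0 − 4/(−6) = 2/3.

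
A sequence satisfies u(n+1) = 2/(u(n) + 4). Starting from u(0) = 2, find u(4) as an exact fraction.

u(1) = 2/(2 + 4) = 1/3.
u(2) = 2/(1/3 + 4) = 6/13.
u(3) = 2/(6/13 + 4) = 13/29.
u(4) = 2/(13/29 + 4) = 58/129.

58/129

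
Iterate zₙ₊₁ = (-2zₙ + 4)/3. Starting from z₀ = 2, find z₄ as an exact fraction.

28/27

z₁ = (-2·2 + 4)/3 = 0.
z₂ = (-2·0 + 4)/3 = 4/3.
z₃ = (-2·(4/3) + 4)/3 = 4/9.
z₄ = (-2·(4/9) + 4)/3 = 28/27.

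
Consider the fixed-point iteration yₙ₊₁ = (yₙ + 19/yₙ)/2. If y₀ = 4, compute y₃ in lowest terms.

y₁ = (4 + 19/4)/2 = 35/8.
y₂ = (35/8 + 19/(35/8))/2 = 2441/560.
y₃ = (2441/560 + 19/(2441/560))/2 = 11916881/2733920.

11916881/2733920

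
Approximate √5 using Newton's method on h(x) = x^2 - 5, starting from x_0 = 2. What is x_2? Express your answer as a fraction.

161/72

h'(x) = 2x.
h(2) = -1, h'(2) = 4, so x_1 = 2 - (-1)/4 = 9/4.
h(9/4) = 1/16, h'(9/4) = 9/2, so x_2 = (9/4) - (1/16)/(9/2) = 161/72.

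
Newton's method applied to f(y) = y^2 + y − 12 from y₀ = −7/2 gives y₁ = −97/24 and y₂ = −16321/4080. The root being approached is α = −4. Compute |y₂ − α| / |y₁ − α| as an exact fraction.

y₁ − α = −97/24 − (−4) = −97/24 + 4 = −1/24, so |y₁ − α| = 1/24.
y₂ − α = −16321/4080 − (−4) = −16321/4080 + 4 = −1/4080, so |y₂ − α| = 1/4080.
Ratio = (1/4080) / (1/24) = 1/170.

1/170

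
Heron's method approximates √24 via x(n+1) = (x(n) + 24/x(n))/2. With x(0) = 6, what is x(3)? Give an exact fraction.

x(1) = (6 + 24/6)/2 = 5.
x(2) = (5 + 24/5)/2 = 49/10.
x(3) = (49/10 + 24/(49/10))/2 = 4801/980.

4801/980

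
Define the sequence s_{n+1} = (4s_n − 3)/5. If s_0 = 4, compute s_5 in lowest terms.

−2207/3125

s_1 = (4·4 − 3)/5 = 13/5.
s_2 = (4·(13/5) − 3)/5 = 37/25.
s_3 = (4·(37/25) − 3)/5 = 73/125.
s_4 = (4·(73/125) − 3)/5 = −83/625.
s_5 = (4·(−83/625) − 3)/5 = −2207/3125.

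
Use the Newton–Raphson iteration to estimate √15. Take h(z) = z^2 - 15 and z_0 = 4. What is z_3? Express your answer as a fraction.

7380481/1905632

h'(z) = 2z.
h(4) = 1, h'(4) = 8, so z_1 = 4 - 1/8 = 31/8.
h(31/8) = 1/64, h'(31/8) = 31/4, so z_2 = (31/8) - (1/64)/(31/4) = 1921/496.
h(1921/496) = 1/246016, h'(1921/496) = 1921/248, so z_3 = (1921/496) - (1/246016)/(1921/248) = 7380481/1905632.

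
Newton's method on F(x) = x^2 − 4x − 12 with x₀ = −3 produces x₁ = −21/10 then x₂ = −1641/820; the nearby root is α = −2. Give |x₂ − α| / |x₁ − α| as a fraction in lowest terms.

x₁ − α = −21/10 − (−2) = −21/10 + 2 = −1/10, so |x₁ − α| = 1/10.
x₂ − α = −1641/820 − (−2) = −1641/820 + 2 = −1/820, so |x₂ − α| = 1/820.
Ratio = (1/820) / (1/10) = 1/82.

1/82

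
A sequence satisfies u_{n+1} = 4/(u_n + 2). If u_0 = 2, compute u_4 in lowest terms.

u_1 = 4/(2 + 2) = 1.
u_2 = 4/(1 + 2) = 4/3.
u_3 = 4/(4/3 + 2) = 6/5.
u_4 = 4/(6/5 + 2) = 5/4.

5/4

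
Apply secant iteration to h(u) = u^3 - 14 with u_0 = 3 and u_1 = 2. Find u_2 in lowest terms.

44/19

h(3) = 13, h(2) = -6. u_2 = 2 - (-6)·(2 - 3)/((-6) - 13) = 44/19.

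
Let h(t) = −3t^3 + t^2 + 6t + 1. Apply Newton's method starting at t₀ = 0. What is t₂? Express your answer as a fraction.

h'(t) = −9t^2 + 2t + 6.
h(0) = 1, h'(0) = 6, so t₁ = 0 − 1/6 = −1/6.
h(−1/6) = 1/24, h'(−1/6) = 65/12, so t₂ = (−1/6) − (1/24)/(65/12) = −34/195.

−34/195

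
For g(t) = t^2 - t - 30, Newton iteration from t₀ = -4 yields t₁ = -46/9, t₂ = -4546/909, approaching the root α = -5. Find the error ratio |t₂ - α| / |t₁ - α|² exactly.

t₁ - α = -46/9 - (-5) = -46/9 + 5 = -1/9, so |t₁ - α| = 1/9.
t₂ - α = -4546/909 - (-5) = -4546/909 + 5 = -1/909, so |t₂ - α| = 1/909.
|t₁ - α|² = 1/81.
Ratio = (1/909) / (1/81) = 9/101.

9/101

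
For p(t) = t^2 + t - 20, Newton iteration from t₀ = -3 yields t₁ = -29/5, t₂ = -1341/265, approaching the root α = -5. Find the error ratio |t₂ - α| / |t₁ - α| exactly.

t₁ - α = -29/5 - (-5) = -29/5 + 5 = -4/5, so |t₁ - α| = 4/5.
t₂ - α = -1341/265 - (-5) = -1341/265 + 5 = -16/265, so |t₂ - α| = 16/265.
Ratio = (16/265) / (4/5) = 4/53.

4/53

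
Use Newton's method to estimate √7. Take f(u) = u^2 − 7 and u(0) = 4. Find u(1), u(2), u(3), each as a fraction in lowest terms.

u(1) = 23/8, u(2) = 977/368, u(3) = 1902497/719072

f'(u) = 2u.
f(4) = 9, f'(4) = 8, so u(1) = 4 − 9/8 = 23/8.
f(23/8) = 81/64, f'(23/8) = 23/4, so u(2) = (23/8) − (81/64)/(23/4) = 977/368.
f(977/368) = 6561/135424, f'(977/368) = 977/184, so u(3) = (977/368) − (6561/135424)/(977/184) = 1902497/719072.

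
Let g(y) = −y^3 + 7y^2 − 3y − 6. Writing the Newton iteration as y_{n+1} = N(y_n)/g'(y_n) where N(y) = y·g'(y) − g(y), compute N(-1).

15

g'(y) = −3y^2 + 14y − 3.
N(y) = y·g'(y) − g(y) = y·(−3y^2 + 14y − 3) − (−y^3 + 7y^2 − 3y − 6) = −2y^3 + 7y^2 + 6.
N(-1) = 15.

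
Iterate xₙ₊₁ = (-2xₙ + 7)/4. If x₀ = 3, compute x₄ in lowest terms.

x₁ = (-2·3 + 7)/4 = 1/4.
x₂ = (-2·(1/4) + 7)/4 = 13/8.
x₃ = (-2·(13/8) + 7)/4 = 15/16.
x₄ = (-2·(15/16) + 7)/4 = 41/32.

41/32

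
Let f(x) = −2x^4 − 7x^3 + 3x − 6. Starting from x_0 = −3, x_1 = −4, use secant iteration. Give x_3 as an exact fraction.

f(−3) = 12, f(−4) = −82. x_2 = (−4) − (−82)·((−4) − (−3))/((−82) − 12) = −147/47.
f(−4) = −82, f(−147/47) = 36114276/4879681. x_3 = (−147/47) − (36114276/4879681)·((−147/47) − (−4))/((36114276/4879681) − (−82)) = −17023653/5320099.

−17023653/5320099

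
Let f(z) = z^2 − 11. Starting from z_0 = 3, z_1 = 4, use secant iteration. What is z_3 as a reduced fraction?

f(3) = −2, f(4) = 5. z_2 = 4 − 5·(4 − 3)/(5 − (−2)) = 23/7.
f(4) = 5, f(23/7) = −10/49. z_3 = (23/7) − (−10/49)·((23/7) − 4)/((−10/49) − 5) = 169/51.

169/51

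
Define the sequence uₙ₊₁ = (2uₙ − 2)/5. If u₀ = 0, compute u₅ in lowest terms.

u₁ = (2·0 − 2)/5 = −2/5.
u₂ = (2·(−2/5) − 2)/5 = −14/25.
u₃ = (2·(−14/25) − 2)/5 = −78/125.
u₄ = (2·(−78/125) − 2)/5 = −406/625.
u₅ = (2·(−406/625) − 2)/5 = −2062/3125.

−2062/3125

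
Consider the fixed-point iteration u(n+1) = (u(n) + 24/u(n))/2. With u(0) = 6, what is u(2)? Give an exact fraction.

u(1) = (6 + 24/6)/2 = 5.
u(2) = (5 + 24/5)/2 = 49/10.

49/10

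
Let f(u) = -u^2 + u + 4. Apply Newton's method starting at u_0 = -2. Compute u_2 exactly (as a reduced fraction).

-164/105

f'(u) = -2u + 1.
f(-2) = -2, f'(-2) = 5, so u_1 = (-2) - (-2)/5 = -8/5.
f(-8/5) = -4/25, f'(-8/5) = 21/5, so u_2 = (-8/5) - (-4/25)/(21/5) = -164/105.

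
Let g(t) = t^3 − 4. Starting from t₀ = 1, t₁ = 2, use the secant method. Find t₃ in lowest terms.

169/109

g(1) = −3, g(2) = 4. t₂ = 2 − 4·(2 − 1)/(4 − (−3)) = 10/7.
g(2) = 4, g(10/7) = −372/343. t₃ = (10/7) − (−372/343)·((10/7) − 2)/((−372/343) − 4) = 169/109.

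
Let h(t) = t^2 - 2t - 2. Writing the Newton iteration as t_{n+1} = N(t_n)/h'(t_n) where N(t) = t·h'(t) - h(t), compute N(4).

h'(t) = 2t - 2.
N(t) = t·h'(t) - h(t) = t·(2t - 2) - (t^2 - 2t - 2) = t^2 + 2.
N(4) = 18.

18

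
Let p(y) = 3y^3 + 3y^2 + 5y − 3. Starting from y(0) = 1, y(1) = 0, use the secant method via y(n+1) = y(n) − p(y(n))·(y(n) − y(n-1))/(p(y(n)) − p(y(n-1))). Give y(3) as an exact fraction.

p(1) = 8, p(0) = −3. y(2) = 0 − (−3)·(0 − 1)/((−3) − 8) = 3/11.
p(0) = −3, p(3/11) = −1800/1331. y(3) = (3/11) − (−1800/1331)·((3/11) − 0)/((−1800/1331) − (−3)) = 363/731.

363/731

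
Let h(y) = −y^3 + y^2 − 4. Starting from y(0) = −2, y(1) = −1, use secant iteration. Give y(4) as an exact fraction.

−323296/246321

h(−2) = 8, h(−1) = −2. y(2) = (−1) − (−2)·((−1) − (−2))/((−2) − 8) = −6/5.
h(−1) = −2, h(−6/5) = −104/125. y(3) = (−6/5) − (−104/125)·((−6/5) − (−1))/((−104/125) − (−2)) = −98/73.
h(−6/5) = −104/125, h(−98/73) = 86216/389017. y(4) = (−98/73) − (86216/389017)·((−98/73) − (−6/5))/((86216/389017) − (−104/125)) = −323296/246321.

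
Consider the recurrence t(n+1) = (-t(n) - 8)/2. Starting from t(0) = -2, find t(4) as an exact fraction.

t(1) = (-(-2) - 8)/2 = -3.
t(2) = (-(-3) - 8)/2 = -5/2.
t(3) = (-(-5/2) - 8)/2 = -11/4.
t(4) = (-(-11/4) - 8)/2 = -21/8.

-21/8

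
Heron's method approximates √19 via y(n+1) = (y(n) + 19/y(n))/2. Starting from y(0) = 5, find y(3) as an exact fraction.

y(1) = (5 + 19/5)/2 = 22/5.
y(2) = (22/5 + 19/(22/5))/2 = 959/220.
y(3) = (959/220 + 19/(959/220))/2 = 1839281/421960.

1839281/421960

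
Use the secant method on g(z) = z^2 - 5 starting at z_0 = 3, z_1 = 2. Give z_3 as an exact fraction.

47/21

g(3) = 4, g(2) = -1. z_2 = 2 - (-1)·(2 - 3)/((-1) - 4) = 11/5.
g(2) = -1, g(11/5) = -4/25. z_3 = (11/5) - (-4/25)·((11/5) - 2)/((-4/25) - (-1)) = 47/21.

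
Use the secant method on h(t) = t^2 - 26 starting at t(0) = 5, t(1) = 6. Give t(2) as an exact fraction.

56/11

h(5) = -1, h(6) = 10. t(2) = 6 - 10·(6 - 5)/(10 - (-1)) = 56/11.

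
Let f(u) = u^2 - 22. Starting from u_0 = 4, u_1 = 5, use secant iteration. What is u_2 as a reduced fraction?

f(4) = -6, f(5) = 3. u_2 = 5 - 3·(5 - 4)/(3 - (-6)) = 14/3.

14/3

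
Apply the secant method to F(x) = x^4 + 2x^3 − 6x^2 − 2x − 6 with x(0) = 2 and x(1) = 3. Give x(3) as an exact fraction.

F(2) = −2, F(3) = 69. x(2) = 3 − 69·(3 − 2)/(69 − (−2)) = 144/71.
F(3) = 69, F(144/71) = −28738086/25411681. x(3) = (144/71) − (−28738086/25411681)·((144/71) − 3)/((−28738086/25411681) − 69) = 52788666/25828175.

52788666/25828175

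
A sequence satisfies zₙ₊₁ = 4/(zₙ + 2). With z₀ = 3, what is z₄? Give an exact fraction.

24/19

z₁ = 4/(3 + 2) = 4/5.
z₂ = 4/(4/5 + 2) = 10/7.
z₃ = 4/(10/7 + 2) = 7/6.
z₄ = 4/(7/6 + 2) = 24/19.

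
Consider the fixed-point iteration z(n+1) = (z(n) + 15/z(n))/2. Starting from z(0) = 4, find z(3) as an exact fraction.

7380481/1905632

z(1) = (4 + 15/4)/2 = 31/8.
z(2) = (31/8 + 15/(31/8))/2 = 1921/496.
z(3) = (1921/496 + 15/(1921/496))/2 = 7380481/1905632.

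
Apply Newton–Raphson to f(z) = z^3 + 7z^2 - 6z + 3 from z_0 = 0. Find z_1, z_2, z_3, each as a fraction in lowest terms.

f'(z) = 3z^2 + 14z - 6.
f(0) = 3, f'(0) = -6, so z_1 = 0 - 3/(-6) = 1/2.
f(1/2) = 15/8, f'(1/2) = 7/4, so z_2 = (1/2) - (15/8)/(7/4) = -4/7.
f(-4/7) = 2925/343, f'(-4/7) = -638/49, so z_3 = (-4/7) - (2925/343)/(-638/49) = 373/4466.

z_1 = 1/2, z_2 = -4/7, z_3 = 373/4466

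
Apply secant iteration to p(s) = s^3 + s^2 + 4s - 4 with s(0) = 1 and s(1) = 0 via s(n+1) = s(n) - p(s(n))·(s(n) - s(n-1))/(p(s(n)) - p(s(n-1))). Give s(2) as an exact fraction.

2/3

p(1) = 2, p(0) = -4. s(2) = 0 - (-4)·(0 - 1)/((-4) - 2) = 2/3.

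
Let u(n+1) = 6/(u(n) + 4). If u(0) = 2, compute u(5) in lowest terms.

201/173

u(1) = 6/(2 + 4) = 1.
u(2) = 6/(1 + 4) = 6/5.
u(3) = 6/(6/5 + 4) = 15/13.
u(4) = 6/(15/13 + 4) = 78/67.
u(5) = 6/(78/67 + 4) = 201/173.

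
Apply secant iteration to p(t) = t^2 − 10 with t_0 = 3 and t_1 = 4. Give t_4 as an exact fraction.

p(3) = −1, p(4) = 6. t_2 = 4 − 6·(4 − 3)/(6 − (−1)) = 22/7.
p(4) = 6, p(22/7) = −6/49. t_3 = (22/7) − (−6/49)·((22/7) − 4)/((−6/49) − 6) = 79/25.
p(22/7) = −6/49, p(79/25) = −9/625. t_4 = (79/25) − (−9/625)·((79/25) − (22/7))/((−9/625) − (−6/49)) = 3488/1103.

3488/1103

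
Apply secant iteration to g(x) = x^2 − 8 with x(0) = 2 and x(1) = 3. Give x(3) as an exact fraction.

82/29

g(2) = −4, g(3) = 1. x(2) = 3 − 1·(3 − 2)/(1 − (−4)) = 14/5.
g(3) = 1, g(14/5) = −4/25. x(3) = (14/5) − (−4/25)·((14/5) − 3)/((−4/25) − 1) = 82/29.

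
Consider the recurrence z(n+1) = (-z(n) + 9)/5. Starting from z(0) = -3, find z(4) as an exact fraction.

933/625

z(1) = (-(-3) + 9)/5 = 12/5.
z(2) = (-(12/5) + 9)/5 = 33/25.
z(3) = (-(33/25) + 9)/5 = 192/125.
z(4) = (-(192/125) + 9)/5 = 933/625.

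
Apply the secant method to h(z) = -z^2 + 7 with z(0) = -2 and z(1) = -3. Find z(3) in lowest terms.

h(-2) = 3, h(-3) = -2. z(2) = (-3) - (-2)·((-3) - (-2))/((-2) - 3) = -13/5.
h(-3) = -2, h(-13/5) = 6/25. z(3) = (-13/5) - (6/25)·((-13/5) - (-3))/((6/25) - (-2)) = -37/14.

-37/14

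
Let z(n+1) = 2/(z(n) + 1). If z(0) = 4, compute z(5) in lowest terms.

62/65

z(1) = 2/(4 + 1) = 2/5.
z(2) = 2/(2/5 + 1) = 10/7.
z(3) = 2/(10/7 + 1) = 14/17.
z(4) = 2/(14/17 + 1) = 34/31.
z(5) = 2/(34/31 + 1) = 62/65.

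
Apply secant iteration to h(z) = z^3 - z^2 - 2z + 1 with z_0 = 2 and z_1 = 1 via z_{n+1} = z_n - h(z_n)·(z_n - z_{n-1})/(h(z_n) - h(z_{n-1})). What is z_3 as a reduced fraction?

h(2) = 1, h(1) = -1. z_2 = 1 - (-1)·(1 - 2)/((-1) - 1) = 3/2.
h(1) = -1, h(3/2) = -7/8. z_3 = (3/2) - (-7/8)·((3/2) - 1)/((-7/8) - (-1)) = 5.

5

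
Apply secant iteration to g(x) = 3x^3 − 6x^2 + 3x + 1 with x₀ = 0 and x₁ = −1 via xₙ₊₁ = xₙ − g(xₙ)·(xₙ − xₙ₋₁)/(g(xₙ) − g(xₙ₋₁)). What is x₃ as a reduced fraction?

g(0) = 1, g(−1) = −11. x₂ = (−1) − (−11)·((−1) − 0)/((−11) − 1) = −1/12.
g(−1) = −11, g(−1/12) = 407/576. x₃ = (−1/12) − (407/576)·((−1/12) − (−1))/((407/576) − (−11)) = −85/613.

−85/613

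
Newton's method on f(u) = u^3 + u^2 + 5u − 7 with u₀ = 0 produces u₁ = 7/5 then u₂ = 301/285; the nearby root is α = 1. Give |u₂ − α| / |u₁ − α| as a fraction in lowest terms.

8/57

u₁ − α = 7/5 − 1 = 2/5, so |u₁ − α| = 2/5.
u₂ − α = 301/285 − 1 = 16/285, so |u₂ − α| = 16/285.
Ratio = (16/285) / (2/5) = 8/57.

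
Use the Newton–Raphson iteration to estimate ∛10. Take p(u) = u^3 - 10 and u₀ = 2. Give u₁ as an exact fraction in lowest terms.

13/6

p'(u) = 3u^2.
p(2) = -2, p'(2) = 12, so u₁ = 2 - (-2)/12 = 13/6.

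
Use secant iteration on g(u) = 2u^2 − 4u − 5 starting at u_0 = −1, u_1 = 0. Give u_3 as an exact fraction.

−15/17

g(−1) = 1, g(0) = −5. u_2 = 0 − (−5)·(0 − (−1))/((−5) − 1) = −5/6.
g(0) = −5, g(−5/6) = −5/18. u_3 = (−5/6) − (−5/18)·((−5/6) − 0)/((−5/18) − (−5)) = −15/17.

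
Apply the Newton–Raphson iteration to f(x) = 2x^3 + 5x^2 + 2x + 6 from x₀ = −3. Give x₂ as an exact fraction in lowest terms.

−400281/155714

f'(x) = 6x^2 + 10x + 2.
f(−3) = −9, f'(−3) = 26, so x₁ = (−3) − (−9)/26 = −69/26.
f(−69/26) = −3240/2197, f'(−69/26) = 5989/338, so x₂ = (−69/26) − (−3240/2197)/(5989/338) = −400281/155714.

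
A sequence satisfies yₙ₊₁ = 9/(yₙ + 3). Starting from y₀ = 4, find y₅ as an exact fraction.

81/44

y₁ = 9/(4 + 3) = 9/7.
y₂ = 9/(9/7 + 3) = 21/10.
y₃ = 9/(21/10 + 3) = 30/17.
y₄ = 9/(30/17 + 3) = 17/9.
y₅ = 9/(17/9 + 3) = 81/44.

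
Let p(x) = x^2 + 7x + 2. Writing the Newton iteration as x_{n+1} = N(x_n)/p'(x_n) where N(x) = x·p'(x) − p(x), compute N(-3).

p'(x) = 2x + 7.
N(x) = x·p'(x) − p(x) = x·(2x + 7) − (x^2 + 7x + 2) = x^2 − 2.
N(-3) = 7.

7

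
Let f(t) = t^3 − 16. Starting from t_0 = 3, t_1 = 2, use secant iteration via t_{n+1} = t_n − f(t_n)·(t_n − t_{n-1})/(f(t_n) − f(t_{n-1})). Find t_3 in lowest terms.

f(3) = 11, f(2) = −8. t_2 = 2 − (−8)·(2 − 3)/((−8) − 11) = 46/19.
f(2) = −8, f(46/19) = −12408/6859. t_3 = (46/19) − (−12408/6859)·((46/19) − 2)/((−12408/6859) − (−8)) = 3376/1327.

3376/1327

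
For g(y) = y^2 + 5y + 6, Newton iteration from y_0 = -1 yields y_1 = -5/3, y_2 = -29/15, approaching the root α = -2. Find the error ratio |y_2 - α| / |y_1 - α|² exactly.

3/5

y_1 - α = -5/3 - (-2) = -5/3 + 2 = 1/3, so |y_1 - α| = 1/3.
y_2 - α = -29/15 - (-2) = -29/15 + 2 = 1/15, so |y_2 - α| = 1/15.
|y_1 - α|² = 1/9.
Ratio = (1/15) / (1/9) = 3/5.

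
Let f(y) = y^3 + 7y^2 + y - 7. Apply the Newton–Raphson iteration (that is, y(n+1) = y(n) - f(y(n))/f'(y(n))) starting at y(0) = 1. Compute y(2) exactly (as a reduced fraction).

10159/11529

f'(y) = 3y^2 + 14y + 1.
f(1) = 2, f'(1) = 18, so y(1) = 1 - 2/18 = 8/9.
f(8/9) = 89/729, f'(8/9) = 427/27, so y(2) = (8/9) - (89/729)/(427/27) = 10159/11529.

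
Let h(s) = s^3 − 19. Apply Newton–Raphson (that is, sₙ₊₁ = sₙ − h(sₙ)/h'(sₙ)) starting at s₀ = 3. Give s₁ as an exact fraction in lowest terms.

73/27

h'(s) = 3s^2.
h(3) = 8, h'(3) = 27, so s₁ = 3 − 8/27 = 73/27.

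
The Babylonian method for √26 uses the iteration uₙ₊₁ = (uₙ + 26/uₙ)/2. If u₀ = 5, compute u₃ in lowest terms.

54100801/10610040

u₁ = (5 + 26/5)/2 = 51/10.
u₂ = (51/10 + 26/(51/10))/2 = 5201/1020.
u₃ = (5201/1020 + 26/(5201/1020))/2 = 54100801/10610040.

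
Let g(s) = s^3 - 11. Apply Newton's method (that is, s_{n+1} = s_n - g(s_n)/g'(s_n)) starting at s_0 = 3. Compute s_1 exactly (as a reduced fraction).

65/27

g'(s) = 3s^2.
g(3) = 16, g'(3) = 27, so s_1 = 3 - 16/27 = 65/27.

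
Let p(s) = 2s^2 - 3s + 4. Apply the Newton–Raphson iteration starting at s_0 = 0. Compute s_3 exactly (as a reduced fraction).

1732/1659

p'(s) = 4s - 3.
p(0) = 4, p'(0) = -3, so s_1 = 0 - 4/(-3) = 4/3.
p(4/3) = 32/9, p'(4/3) = 7/3, so s_2 = (4/3) - (32/9)/(7/3) = -4/21.
p(-4/21) = 2048/441, p'(-4/21) = -79/21, so s_3 = (-4/21) - (2048/441)/(-79/21) = 1732/1659.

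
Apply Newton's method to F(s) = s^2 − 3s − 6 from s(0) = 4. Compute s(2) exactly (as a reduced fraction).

F'(s) = 2s − 3.
F(4) = −2, F'(4) = 5, so s(1) = 4 − (−2)/5 = 22/5.
F(22/5) = 4/25, F'(22/5) = 29/5, so s(2) = (22/5) − (4/25)/(29/5) = 634/145.

634/145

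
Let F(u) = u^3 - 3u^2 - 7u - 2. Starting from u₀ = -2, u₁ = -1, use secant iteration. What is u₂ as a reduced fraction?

F(-2) = -8, F(-1) = 1. u₂ = (-1) - 1·((-1) - (-2))/(1 - (-8)) = -10/9.

-10/9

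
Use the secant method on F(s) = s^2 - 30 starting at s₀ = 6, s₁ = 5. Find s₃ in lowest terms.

126/23

F(6) = 6, F(5) = -5. s₂ = 5 - (-5)·(5 - 6)/((-5) - 6) = 60/11.
F(5) = -5, F(60/11) = -30/121. s₃ = (60/11) - (-30/121)·((60/11) - 5)/((-30/121) - (-5)) = 126/23.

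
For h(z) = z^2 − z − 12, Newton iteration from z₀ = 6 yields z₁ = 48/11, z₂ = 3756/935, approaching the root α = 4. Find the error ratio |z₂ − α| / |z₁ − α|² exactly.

z₁ − α = 48/11 − 4 = 4/11, so |z₁ − α| = 4/11.
z₂ − α = 3756/935 − 4 = 16/935, so |z₂ − α| = 16/935.
|z₁ − α|² = 16/121.
Ratio = (16/935) / (16/121) = 11/85.

11/85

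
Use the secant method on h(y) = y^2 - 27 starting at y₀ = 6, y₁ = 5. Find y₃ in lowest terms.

h(6) = 9, h(5) = -2. y₂ = 5 - (-2)·(5 - 6)/((-2) - 9) = 57/11.
h(5) = -2, h(57/11) = -18/121. y₃ = (57/11) - (-18/121)·((57/11) - 5)/((-18/121) - (-2)) = 291/56.

291/56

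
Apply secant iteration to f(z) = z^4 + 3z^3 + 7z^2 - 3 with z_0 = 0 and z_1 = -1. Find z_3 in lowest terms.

f(0) = -3, f(-1) = 2. z_2 = (-1) - 2·((-1) - 0)/(2 - (-3)) = -3/5.
f(-1) = 2, f(-3/5) = -624/625. z_3 = (-3/5) - (-624/625)·((-3/5) - (-1))/((-624/625) - 2) = -687/937.

-687/937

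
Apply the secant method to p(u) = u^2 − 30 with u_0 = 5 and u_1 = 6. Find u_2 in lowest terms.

60/11

p(5) = −5, p(6) = 6. u_2 = 6 − 6·(6 − 5)/(6 − (−5)) = 60/11.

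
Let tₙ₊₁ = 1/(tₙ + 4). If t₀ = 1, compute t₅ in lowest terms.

377/1597

t₁ = 1/(1 + 4) = 1/5.
t₂ = 1/(1/5 + 4) = 5/21.
t₃ = 1/(5/21 + 4) = 21/89.
t₄ = 1/(21/89 + 4) = 89/377.
t₅ = 1/(89/377 + 4) = 377/1597.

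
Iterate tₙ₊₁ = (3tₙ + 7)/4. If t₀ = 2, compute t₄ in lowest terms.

1387/256

t₁ = (3·2 + 7)/4 = 13/4.
t₂ = (3·(13/4) + 7)/4 = 67/16.
t₃ = (3·(67/16) + 7)/4 = 313/64.
t₄ = (3·(313/64) + 7)/4 = 1387/256.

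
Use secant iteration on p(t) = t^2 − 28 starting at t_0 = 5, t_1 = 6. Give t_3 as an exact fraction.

164/31

p(5) = −3, p(6) = 8. t_2 = 6 − 8·(6 − 5)/(8 − (−3)) = 58/11.
p(6) = 8, p(58/11) = −24/121. t_3 = (58/11) − (−24/121)·((58/11) − 6)/((−24/121) − 8) = 164/31.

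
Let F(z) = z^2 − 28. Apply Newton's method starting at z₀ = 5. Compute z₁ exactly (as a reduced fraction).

F'(z) = 2z.
F(5) = −3, F'(5) = 10, so z₁ = 5 − (−3)/10 = 53/10.

53/10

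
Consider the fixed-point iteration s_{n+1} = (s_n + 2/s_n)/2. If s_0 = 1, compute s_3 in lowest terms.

577/408

s_1 = (1 + 2/1)/2 = 3/2.
s_2 = (3/2 + 2/(3/2))/2 = 17/12.
s_3 = (17/12 + 2/(17/12))/2 = 577/408.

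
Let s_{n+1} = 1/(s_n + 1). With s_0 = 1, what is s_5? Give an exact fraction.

8/13

s_1 = 1/(1 + 1) = 1/2.
s_2 = 1/(1/2 + 1) = 2/3.
s_3 = 1/(2/3 + 1) = 3/5.
s_4 = 1/(3/5 + 1) = 5/8.
s_5 = 1/(5/8 + 1) = 8/13.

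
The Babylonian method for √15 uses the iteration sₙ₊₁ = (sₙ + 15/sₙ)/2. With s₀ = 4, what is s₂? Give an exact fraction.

1921/496

s₁ = (4 + 15/4)/2 = 31/8.
s₂ = (31/8 + 15/(31/8))/2 = 1921/496.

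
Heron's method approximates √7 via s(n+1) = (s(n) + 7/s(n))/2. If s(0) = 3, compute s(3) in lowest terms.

32257/12192

s(1) = (3 + 7/3)/2 = 8/3.
s(2) = (8/3 + 7/(8/3))/2 = 127/48.
s(3) = (127/48 + 7/(127/48))/2 = 32257/12192.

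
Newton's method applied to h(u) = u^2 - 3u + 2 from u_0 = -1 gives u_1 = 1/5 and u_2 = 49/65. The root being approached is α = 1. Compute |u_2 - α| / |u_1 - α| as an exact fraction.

u_1 - α = 1/5 - 1 = -4/5, so |u_1 - α| = 4/5.
u_2 - α = 49/65 - 1 = -16/65, so |u_2 - α| = 16/65.
Ratio = (16/65) / (4/5) = 4/13.

4/13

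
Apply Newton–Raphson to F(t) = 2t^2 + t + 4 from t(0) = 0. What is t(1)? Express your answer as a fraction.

-4

F'(t) = 4t + 1.
F(0) = 4, F'(0) = 1, so t(1) = 0 - 4/1 = -4.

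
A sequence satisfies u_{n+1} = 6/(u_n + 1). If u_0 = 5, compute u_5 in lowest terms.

u_1 = 6/(5 + 1) = 1.
u_2 = 6/(1 + 1) = 3.
u_3 = 6/(3 + 1) = 3/2.
u_4 = 6/(3/2 + 1) = 12/5.
u_5 = 6/(12/5 + 1) = 30/17.

30/17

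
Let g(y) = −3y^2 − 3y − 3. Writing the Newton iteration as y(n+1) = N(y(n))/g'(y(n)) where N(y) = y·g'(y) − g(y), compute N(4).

−45

g'(y) = −6y − 3.
N(y) = y·g'(y) − g(y) = y·(−6y − 3) − (−3y^2 − 3y − 3) = −3y^2 + 3.
N(4) = −45.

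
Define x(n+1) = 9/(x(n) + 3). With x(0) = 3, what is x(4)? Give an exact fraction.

x(1) = 9/(3 + 3) = 3/2.
x(2) = 9/(3/2 + 3) = 2.
x(3) = 9/(2 + 3) = 9/5.
x(4) = 9/(9/5 + 3) = 15/8.

15/8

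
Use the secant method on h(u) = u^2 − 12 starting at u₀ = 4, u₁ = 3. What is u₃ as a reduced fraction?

h(4) = 4, h(3) = −3. u₂ = 3 − (−3)·(3 − 4)/((−3) − 4) = 24/7.
h(3) = −3, h(24/7) = −12/49. u₃ = (24/7) − (−12/49)·((24/7) − 3)/((−12/49) − (−3)) = 52/15.

52/15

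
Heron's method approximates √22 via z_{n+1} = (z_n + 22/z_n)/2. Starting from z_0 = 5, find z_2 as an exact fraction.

4409/940

z_1 = (5 + 22/5)/2 = 47/10.
z_2 = (47/10 + 22/(47/10))/2 = 4409/940.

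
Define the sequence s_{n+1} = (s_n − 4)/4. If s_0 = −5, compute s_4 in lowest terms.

−345/256

s_1 = ((−5) − 4)/4 = −9/4.
s_2 = ((−9/4) − 4)/4 = −25/16.
s_3 = ((−25/16) − 4)/4 = −89/64.
s_4 = ((−89/64) − 4)/4 = −345/256.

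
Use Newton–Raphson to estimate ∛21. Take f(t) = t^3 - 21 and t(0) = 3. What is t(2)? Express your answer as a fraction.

46559/16875

f'(t) = 3t^2.
f(3) = 6, f'(3) = 27, so t(1) = 3 - 6/27 = 25/9.
f(25/9) = 316/729, f'(25/9) = 625/27, so t(2) = (25/9) - (316/729)/(625/27) = 46559/16875.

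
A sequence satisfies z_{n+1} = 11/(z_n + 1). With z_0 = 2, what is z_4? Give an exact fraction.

517/201

z_1 = 11/(2 + 1) = 11/3.
z_2 = 11/(11/3 + 1) = 33/14.
z_3 = 11/(33/14 + 1) = 154/47.
z_4 = 11/(154/47 + 1) = 517/201.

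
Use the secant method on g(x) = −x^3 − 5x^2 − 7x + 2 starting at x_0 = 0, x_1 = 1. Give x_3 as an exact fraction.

g(0) = 2, g(1) = −11. x_2 = 1 − (−11)·(1 − 0)/((−11) − 2) = 2/13.
g(1) = −11, g(2/13) = 1760/2197. x_3 = (2/13) − (1760/2197)·((2/13) − 1)/((1760/2197) − (−11)) = 498/2357.

498/2357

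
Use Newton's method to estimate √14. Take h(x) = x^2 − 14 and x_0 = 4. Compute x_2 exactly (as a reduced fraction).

h'(x) = 2x.
h(4) = 2, h'(4) = 8, so x_1 = 4 − 2/8 = 15/4.
h(15/4) = 1/16, h'(15/4) = 15/2, so x_2 = (15/4) − (1/16)/(15/2) = 449/120.

449/120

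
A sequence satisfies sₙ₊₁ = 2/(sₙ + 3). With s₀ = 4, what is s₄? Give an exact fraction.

166/295

s₁ = 2/(4 + 3) = 2/7.
s₂ = 2/(2/7 + 3) = 14/23.
s₃ = 2/(14/23 + 3) = 46/83.
s₄ = 2/(46/83 + 3) = 166/295.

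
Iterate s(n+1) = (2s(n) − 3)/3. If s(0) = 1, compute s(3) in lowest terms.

−49/27

s(1) = (2·1 − 3)/3 = −1/3.
s(2) = (2·(−1/3) − 3)/3 = −11/9.
s(3) = (2·(−11/9) − 3)/3 = −49/27.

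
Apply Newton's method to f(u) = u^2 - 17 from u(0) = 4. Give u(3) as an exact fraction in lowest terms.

9478657/2298912

f'(u) = 2u.
f(4) = -1, f'(4) = 8, so u(1) = 4 - (-1)/8 = 33/8.
f(33/8) = 1/64, f'(33/8) = 33/4, so u(2) = (33/8) - (1/64)/(33/4) = 2177/528.
f(2177/528) = 1/278784, f'(2177/528) = 2177/264, so u(3) = (2177/528) - (1/278784)/(2177/264) = 9478657/2298912.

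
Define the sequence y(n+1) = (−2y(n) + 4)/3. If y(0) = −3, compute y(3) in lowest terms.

52/27

y(1) = (−2·(−3) + 4)/3 = 10/3.
y(2) = (−2·(10/3) + 4)/3 = −8/9.
y(3) = (−2·(−8/9) + 4)/3 = 52/27.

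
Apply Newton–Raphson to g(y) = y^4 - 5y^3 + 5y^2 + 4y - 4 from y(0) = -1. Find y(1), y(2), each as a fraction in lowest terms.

g'(y) = 4y^3 - 15y^2 + 10y + 4.
g(-1) = 3, g'(-1) = -25, so y(1) = (-1) - 3/(-25) = -22/25.
g(-22/25) = 140256/390625, g'(-22/25) = -299092/15625, so y(2) = (-22/25) - (140256/390625)/(-299092/15625) = -1609942/1869325.

y(1) = -22/25, y(2) = -1609942/1869325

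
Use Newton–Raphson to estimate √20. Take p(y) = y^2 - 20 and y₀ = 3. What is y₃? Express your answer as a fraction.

p'(y) = 2y.
p(3) = -11, p'(3) = 6, so y₁ = 3 - (-11)/6 = 29/6.
p(29/6) = 121/36, p'(29/6) = 29/3, so y₂ = (29/6) - (121/36)/(29/3) = 1561/348.
p(1561/348) = 14641/121104, p'(1561/348) = 1561/174, so y₃ = (1561/348) - (14641/121104)/(1561/174) = 4858801/1086456.

4858801/1086456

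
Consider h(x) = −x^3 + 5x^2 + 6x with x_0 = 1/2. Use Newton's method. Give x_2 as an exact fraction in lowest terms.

1576/239399

h'(x) = −3x^2 + 10x + 6.
h(1/2) = 33/8, h'(1/2) = 41/4, so x_1 = (1/2) − (33/8)/(41/4) = 4/41.
h(4/41) = 43560/68921, h'(4/41) = 11678/1681, so x_2 = (4/41) − (43560/68921)/(11678/1681) = 1576/239399.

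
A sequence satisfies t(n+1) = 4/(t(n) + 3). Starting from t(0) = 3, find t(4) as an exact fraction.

180/179

t(1) = 4/(3 + 3) = 2/3.
t(2) = 4/(2/3 + 3) = 12/11.
t(3) = 4/(12/11 + 3) = 44/45.
t(4) = 4/(44/45 + 3) = 180/179.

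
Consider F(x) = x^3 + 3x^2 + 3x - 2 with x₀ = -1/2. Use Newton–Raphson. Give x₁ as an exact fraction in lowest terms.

10/3

F'(x) = 3x^2 + 6x + 3.
F(-1/2) = -23/8, F'(-1/2) = 3/4, so x₁ = (-1/2) - (-23/8)/(3/4) = 10/3.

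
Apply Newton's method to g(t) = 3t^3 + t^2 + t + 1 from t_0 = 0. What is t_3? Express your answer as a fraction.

−95/146

g'(t) = 9t^2 + 2t + 1.
g(0) = 1, g'(0) = 1, so t_1 = 0 − 1/1 = −1.
g(−1) = −2, g'(−1) = 8, so t_2 = (−1) − (−2)/8 = −3/4.
g(−3/4) = −29/64, g'(−3/4) = 73/16, so t_3 = (−3/4) − (−29/64)/(73/16) = −95/146.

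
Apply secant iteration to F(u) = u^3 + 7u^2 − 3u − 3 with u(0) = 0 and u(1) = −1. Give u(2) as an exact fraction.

−1/3

F(0) = −3, F(−1) = 6. u(2) = (−1) − 6·((−1) − 0)/(6 − (−3)) = −1/3.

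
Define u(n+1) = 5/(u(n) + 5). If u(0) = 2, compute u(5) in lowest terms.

275/322

u(1) = 5/(2 + 5) = 5/7.
u(2) = 5/(5/7 + 5) = 7/8.
u(3) = 5/(7/8 + 5) = 40/47.
u(4) = 5/(40/47 + 5) = 47/55.
u(5) = 5/(47/55 + 5) = 275/322.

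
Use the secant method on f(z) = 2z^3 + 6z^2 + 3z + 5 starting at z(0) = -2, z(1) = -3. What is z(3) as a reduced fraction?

f(-2) = 7, f(-3) = -4. z(2) = (-3) - (-4)·((-3) - (-2))/((-4) - 7) = -29/11.
f(-3) = -4, f(-29/11) = 2856/1331. z(3) = (-29/11) - (2856/1331)·((-29/11) - (-3))/((2856/1331) - (-4)) = -5651/2045.

-5651/2045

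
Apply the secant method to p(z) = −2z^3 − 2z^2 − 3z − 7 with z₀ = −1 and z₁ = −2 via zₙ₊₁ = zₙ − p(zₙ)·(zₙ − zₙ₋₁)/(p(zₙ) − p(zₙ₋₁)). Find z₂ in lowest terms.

−15/11

p(−1) = −4, p(−2) = 7. z₂ = (−2) − 7·((−2) − (−1))/(7 − (−4)) = −15/11.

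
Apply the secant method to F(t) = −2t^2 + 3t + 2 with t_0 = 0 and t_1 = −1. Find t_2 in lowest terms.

F(0) = 2, F(−1) = −3. t_2 = (−1) − (−3)·((−1) − 0)/((−3) − 2) = −2/5.

−2/5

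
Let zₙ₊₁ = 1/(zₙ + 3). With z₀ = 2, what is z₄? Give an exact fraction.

z₁ = 1/(2 + 3) = 1/5.
z₂ = 1/(1/5 + 3) = 5/16.
z₃ = 1/(5/16 + 3) = 16/53.
z₄ = 1/(16/53 + 3) = 53/175.

53/175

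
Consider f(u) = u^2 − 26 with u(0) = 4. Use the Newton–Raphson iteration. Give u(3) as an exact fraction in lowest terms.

1468273/287952

f'(u) = 2u.
f(4) = −10, f'(4) = 8, so u(1) = 4 − (−10)/8 = 21/4.
f(21/4) = 25/16, f'(21/4) = 21/2, so u(2) = (21/4) − (25/16)/(21/2) = 857/168.
f(857/168) = 625/28224, f'(857/168) = 857/84, so u(3) = (857/168) − (625/28224)/(857/84) = 1468273/287952.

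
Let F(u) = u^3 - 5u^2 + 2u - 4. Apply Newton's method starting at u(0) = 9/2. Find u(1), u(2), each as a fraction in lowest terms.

u(1) = 340/71, u(2) = 6500274/1366537

F'(u) = 3u^2 - 10u + 2.
F(9/2) = -41/8, F'(9/2) = 71/4, so u(1) = (9/2) - (-41/8)/(71/4) = 340/71.
F(340/71) = 262236/357911, F'(340/71) = 115482/5041, so u(2) = (340/71) - (262236/357911)/(115482/5041) = 6500274/1366537.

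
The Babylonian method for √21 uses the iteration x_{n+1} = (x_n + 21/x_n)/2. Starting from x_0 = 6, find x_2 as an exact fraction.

x_1 = (6 + 21/6)/2 = 19/4.
x_2 = (19/4 + 21/(19/4))/2 = 697/152.

697/152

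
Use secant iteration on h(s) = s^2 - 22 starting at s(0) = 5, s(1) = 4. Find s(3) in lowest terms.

61/13

h(5) = 3, h(4) = -6. s(2) = 4 - (-6)·(4 - 5)/((-6) - 3) = 14/3.
h(4) = -6, h(14/3) = -2/9. s(3) = (14/3) - (-2/9)·((14/3) - 4)/((-2/9) - (-6)) = 61/13.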